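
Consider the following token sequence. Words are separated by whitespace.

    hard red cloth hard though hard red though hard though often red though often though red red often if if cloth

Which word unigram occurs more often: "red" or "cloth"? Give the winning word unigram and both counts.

"red" (5 vs 2)

"red": 5 occurrences
"cloth": 2 occurrences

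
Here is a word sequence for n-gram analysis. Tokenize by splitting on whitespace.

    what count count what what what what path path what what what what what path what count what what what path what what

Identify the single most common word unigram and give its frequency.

Unigram frequencies (highest first):
  what: 16
  path: 4
  count: 3

"what", 16 times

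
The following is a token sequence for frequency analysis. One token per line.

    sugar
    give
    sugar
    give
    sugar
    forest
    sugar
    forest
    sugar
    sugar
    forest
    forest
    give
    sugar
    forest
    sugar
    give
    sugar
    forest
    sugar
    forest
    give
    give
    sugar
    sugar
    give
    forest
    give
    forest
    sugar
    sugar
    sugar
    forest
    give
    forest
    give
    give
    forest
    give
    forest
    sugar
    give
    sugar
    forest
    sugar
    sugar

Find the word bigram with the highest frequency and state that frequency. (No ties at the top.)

Bigram frequencies (highest first):
  sugar forest: 8
  forest sugar: 7
  give sugar: 6
  forest give: 6
  sugar give: 5
  sugar sugar: 5
  … (3 more, each ≤ 5)

"sugar forest", 8 times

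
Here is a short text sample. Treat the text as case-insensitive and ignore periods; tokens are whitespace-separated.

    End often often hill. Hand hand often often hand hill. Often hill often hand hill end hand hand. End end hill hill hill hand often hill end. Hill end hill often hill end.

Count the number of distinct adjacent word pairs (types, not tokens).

33 tokens → 32 bigram windows in total.
Repeated bigrams (each contributes count−1 duplicates):
  hill end: 4
  often hill: 4
  end hill: 3
  hill often: 3
  hand hand: 2
  hand hill: 2
  hand often: 2
  hill hand: 2
  … (3 more repeated)
17 duplicate windows → 32 − 17 = 15 distinct.

15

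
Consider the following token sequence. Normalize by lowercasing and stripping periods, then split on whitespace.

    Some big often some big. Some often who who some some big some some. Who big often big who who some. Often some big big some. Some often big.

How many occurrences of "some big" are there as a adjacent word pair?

4

Scanning the 28 overlapping bigram windows for "some big":
  position 1–2: some big
  position 4–5: some big
  position 11–12: some big
  position 23–24: some big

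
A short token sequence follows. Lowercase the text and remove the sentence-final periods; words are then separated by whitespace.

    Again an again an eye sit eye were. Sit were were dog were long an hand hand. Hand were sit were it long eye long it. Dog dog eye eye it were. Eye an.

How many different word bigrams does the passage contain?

29

34 tokens → 33 bigram windows in total.
Repeated bigrams (each contributes count−1 duplicates):
  again an: 2
  hand hand: 2
  sit were: 2
  were sit: 2
4 duplicate windows → 33 − 4 = 29 distinct.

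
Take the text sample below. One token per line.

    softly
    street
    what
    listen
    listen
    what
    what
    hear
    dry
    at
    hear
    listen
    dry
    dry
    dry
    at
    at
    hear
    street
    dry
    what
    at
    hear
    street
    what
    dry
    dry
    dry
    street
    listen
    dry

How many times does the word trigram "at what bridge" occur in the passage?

0

Scanning the 29 overlapping trigram windows for "at what bridge":
  (none found)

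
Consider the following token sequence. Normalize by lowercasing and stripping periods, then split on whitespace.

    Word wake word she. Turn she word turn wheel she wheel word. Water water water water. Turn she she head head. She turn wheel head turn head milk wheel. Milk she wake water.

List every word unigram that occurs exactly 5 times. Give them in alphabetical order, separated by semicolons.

Unigram counts meeting the condition (exactly 5 times):
  turn: 5
  water: 5

turn; water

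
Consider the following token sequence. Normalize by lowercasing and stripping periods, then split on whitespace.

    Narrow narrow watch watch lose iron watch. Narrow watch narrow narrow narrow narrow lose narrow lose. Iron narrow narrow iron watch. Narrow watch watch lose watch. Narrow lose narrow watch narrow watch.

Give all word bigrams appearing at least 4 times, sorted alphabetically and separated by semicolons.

Bigram counts meeting the condition (at least 4 times):
  narrow narrow: 5
  narrow watch: 5
  watch narrow: 5

narrow narrow; narrow watch; watch narrow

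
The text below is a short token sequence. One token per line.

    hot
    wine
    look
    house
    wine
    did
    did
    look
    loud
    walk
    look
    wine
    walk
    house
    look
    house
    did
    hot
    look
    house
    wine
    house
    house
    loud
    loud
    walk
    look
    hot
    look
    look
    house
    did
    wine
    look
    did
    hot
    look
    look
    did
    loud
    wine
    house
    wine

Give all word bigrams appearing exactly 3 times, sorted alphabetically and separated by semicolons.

Bigram counts meeting the condition (exactly 3 times):
  hot look: 3
  house wine: 3

hot look; house wine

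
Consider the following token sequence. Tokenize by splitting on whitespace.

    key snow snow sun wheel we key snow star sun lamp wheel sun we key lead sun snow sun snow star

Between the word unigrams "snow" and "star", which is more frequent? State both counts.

"snow" (5 vs 2)

"snow": 5 occurrences
"star": 2 occurrences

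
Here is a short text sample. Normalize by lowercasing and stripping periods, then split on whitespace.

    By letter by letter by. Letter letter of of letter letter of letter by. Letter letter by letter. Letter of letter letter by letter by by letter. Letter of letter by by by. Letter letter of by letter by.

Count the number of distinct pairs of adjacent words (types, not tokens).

8

39 tokens → 38 bigram windows in total.
Repeated bigrams (each contributes count−1 duplicates):
  by letter: 9
  letter by: 8
  letter letter: 7
  letter of: 5
  of letter: 4
  by by: 3
30 duplicate windows → 38 − 30 = 8 distinct.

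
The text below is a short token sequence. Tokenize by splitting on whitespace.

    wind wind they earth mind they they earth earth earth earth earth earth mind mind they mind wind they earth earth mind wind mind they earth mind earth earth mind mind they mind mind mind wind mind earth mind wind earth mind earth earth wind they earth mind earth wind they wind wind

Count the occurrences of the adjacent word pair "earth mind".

Scanning the 52 overlapping bigram windows for "earth mind":
  position 4–5: earth mind
  position 13–14: earth mind
  position 21–22: earth mind
  position 26–27: earth mind
  position 29–30: earth mind
  position 38–39: earth mind
  position 41–42: earth mind
  position 47–48: earth mind

8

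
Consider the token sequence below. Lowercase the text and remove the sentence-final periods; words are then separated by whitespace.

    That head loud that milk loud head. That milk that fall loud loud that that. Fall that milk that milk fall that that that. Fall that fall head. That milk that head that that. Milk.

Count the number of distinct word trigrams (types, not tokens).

28

35 tokens → 33 trigram windows in total.
Repeated trigrams (each contributes count−1 duplicates):
  that milk that: 3
  head that milk: 2
  that fall that: 2
  that that fall: 2
5 duplicate windows → 33 − 5 = 28 distinct.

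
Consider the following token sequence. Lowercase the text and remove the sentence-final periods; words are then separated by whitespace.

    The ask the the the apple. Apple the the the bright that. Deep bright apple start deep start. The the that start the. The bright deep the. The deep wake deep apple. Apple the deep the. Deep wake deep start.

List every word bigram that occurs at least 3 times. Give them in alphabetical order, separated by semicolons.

Bigram counts meeting the condition (at least 3 times):
  the deep: 3
  the the: 7

the deep; the the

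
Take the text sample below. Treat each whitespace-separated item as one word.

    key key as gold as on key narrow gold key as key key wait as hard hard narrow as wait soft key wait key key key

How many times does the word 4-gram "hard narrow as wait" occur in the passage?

1

Scanning the 23 overlapping 4-gram windows for "hard narrow as wait":
  position 17–20: hard narrow as wait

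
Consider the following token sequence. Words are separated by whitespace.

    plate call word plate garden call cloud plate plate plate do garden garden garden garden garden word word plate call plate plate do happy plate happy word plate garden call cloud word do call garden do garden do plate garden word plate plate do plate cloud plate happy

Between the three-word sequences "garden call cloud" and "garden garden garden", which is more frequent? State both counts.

"garden call cloud": 2 occurrences
"garden garden garden": 3 occurrences

"garden garden garden" (3 vs 2)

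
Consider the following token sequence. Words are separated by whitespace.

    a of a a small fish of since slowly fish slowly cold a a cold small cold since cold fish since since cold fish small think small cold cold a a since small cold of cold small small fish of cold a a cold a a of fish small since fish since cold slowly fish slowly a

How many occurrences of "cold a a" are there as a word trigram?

4

Scanning the 55 overlapping trigram windows for "cold a a":
  position 12–14: cold a a
  position 29–31: cold a a
  position 41–43: cold a a
  position 44–46: cold a a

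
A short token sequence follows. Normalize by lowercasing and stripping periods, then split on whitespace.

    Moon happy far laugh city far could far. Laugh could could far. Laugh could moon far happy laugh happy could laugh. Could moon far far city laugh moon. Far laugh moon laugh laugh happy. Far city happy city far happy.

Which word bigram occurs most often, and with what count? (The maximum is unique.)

"far laugh", 4 times

Bigram frequencies (highest first):
  far laugh: 4
  laugh could: 3
  moon far: 3
  happy far: 2
  city far: 2
  could far: 2
  … (18 more, each ≤ 2)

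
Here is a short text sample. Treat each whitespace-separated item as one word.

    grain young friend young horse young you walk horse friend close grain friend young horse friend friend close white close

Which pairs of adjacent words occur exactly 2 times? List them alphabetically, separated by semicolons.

Bigram counts meeting the condition (exactly 2 times):
  friend close: 2
  friend young: 2
  horse friend: 2
  young horse: 2

friend close; friend young; horse friend; young horse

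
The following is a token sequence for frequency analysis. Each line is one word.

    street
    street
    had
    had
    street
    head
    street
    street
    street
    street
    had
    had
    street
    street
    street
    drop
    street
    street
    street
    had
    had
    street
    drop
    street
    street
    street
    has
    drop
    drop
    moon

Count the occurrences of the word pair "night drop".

Scanning the 29 overlapping bigram windows for "night drop":
  (none found)

0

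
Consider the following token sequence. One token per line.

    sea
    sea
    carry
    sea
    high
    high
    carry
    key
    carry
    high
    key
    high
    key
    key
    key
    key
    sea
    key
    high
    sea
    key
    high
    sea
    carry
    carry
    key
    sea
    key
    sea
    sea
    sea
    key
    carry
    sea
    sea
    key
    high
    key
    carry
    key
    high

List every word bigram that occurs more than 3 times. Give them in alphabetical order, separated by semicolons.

Bigram counts meeting the condition (more than 3 times):
  key high: 5
  sea key: 5
  sea sea: 4

key high; sea key; sea sea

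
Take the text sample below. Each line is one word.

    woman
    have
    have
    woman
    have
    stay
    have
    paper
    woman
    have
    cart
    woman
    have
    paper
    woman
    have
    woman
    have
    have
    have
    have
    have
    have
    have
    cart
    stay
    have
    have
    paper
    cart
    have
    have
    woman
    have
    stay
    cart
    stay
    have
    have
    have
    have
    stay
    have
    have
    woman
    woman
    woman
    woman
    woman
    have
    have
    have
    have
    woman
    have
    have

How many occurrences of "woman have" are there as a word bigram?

Scanning the 55 overlapping bigram windows for "woman have":
  position 1–2: woman have
  position 4–5: woman have
  position 9–10: woman have
  position 12–13: woman have
  position 15–16: woman have
  position 17–18: woman have
  position 33–34: woman have
  position 49–50: woman have
  position 54–55: woman have

9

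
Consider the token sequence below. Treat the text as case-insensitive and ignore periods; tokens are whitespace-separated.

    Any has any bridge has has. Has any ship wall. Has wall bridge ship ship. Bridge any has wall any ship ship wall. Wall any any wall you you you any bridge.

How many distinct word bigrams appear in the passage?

32 tokens → 31 bigram windows in total.
Repeated bigrams (each contributes count−1 duplicates):
  any bridge: 2
  any has: 2
  any ship: 2
  has any: 2
  has has: 2
  has wall: 2
  ship ship: 2
  ship wall: 2
  … (2 more repeated)
10 duplicate windows → 31 − 10 = 21 distinct.

21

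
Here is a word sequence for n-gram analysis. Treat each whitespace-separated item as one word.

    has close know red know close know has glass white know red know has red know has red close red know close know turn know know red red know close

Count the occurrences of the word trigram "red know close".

3

Scanning the 28 overlapping trigram windows for "red know close":
  position 4–6: red know close
  position 20–22: red know close
  position 28–30: red know close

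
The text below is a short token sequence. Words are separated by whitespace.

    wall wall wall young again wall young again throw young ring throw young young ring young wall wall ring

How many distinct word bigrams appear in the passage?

12

19 tokens → 18 bigram windows in total.
Repeated bigrams (each contributes count−1 duplicates):
  wall wall: 3
  throw young: 2
  wall young: 2
  young again: 2
  young ring: 2
6 duplicate windows → 18 − 6 = 12 distinct.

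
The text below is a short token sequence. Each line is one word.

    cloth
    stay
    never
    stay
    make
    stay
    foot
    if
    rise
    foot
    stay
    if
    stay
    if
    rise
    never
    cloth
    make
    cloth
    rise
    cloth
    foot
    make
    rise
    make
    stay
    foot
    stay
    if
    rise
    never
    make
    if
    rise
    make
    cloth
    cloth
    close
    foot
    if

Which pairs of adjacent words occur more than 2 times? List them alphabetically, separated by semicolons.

if rise; stay if

Bigram counts meeting the condition (more than 2 times):
  if rise: 4
  stay if: 3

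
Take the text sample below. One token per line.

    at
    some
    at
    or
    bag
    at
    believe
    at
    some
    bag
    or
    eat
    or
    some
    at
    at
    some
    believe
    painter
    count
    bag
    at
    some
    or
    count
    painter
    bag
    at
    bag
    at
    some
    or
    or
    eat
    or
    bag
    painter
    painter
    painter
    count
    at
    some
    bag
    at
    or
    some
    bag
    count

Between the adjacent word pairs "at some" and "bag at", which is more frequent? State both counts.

"at some": 6 occurrences
"bag at": 5 occurrences

"at some" (6 vs 5)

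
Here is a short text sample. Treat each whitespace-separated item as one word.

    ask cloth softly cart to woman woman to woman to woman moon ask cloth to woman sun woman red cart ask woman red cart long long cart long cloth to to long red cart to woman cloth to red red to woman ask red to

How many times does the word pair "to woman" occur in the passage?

Scanning the 44 overlapping bigram windows for "to woman":
  position 5–6: to woman
  position 8–9: to woman
  position 10–11: to woman
  position 15–16: to woman
  position 35–36: to woman
  position 41–42: to woman

6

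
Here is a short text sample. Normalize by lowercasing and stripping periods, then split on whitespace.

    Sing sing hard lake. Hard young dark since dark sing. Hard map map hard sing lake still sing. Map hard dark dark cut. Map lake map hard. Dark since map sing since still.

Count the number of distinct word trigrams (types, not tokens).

33 tokens → 31 trigram windows in total.
Repeated trigrams (each contributes count−1 duplicates):
  map hard dark: 2
1 duplicate windows → 31 − 1 = 30 distinct.

30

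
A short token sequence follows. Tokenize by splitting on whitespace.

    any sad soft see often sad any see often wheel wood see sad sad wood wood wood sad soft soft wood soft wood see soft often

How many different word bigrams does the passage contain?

20

26 tokens → 25 bigram windows in total.
Repeated bigrams (each contributes count−1 duplicates):
  sad soft: 2
  see often: 2
  soft wood: 2
  wood see: 2
  wood wood: 2
5 duplicate windows → 25 − 5 = 20 distinct.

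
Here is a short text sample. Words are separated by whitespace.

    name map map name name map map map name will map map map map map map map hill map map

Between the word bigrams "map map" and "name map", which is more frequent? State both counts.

"map map": 10 occurrences
"name map": 2 occurrences

"map map" (10 vs 2)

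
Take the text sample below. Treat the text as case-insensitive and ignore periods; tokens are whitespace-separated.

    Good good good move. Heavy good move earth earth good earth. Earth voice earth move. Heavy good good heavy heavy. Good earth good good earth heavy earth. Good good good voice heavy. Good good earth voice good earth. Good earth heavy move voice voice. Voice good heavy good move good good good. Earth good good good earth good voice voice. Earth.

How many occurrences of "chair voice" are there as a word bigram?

Scanning the 60 overlapping bigram windows for "chair voice":
  (none found)

0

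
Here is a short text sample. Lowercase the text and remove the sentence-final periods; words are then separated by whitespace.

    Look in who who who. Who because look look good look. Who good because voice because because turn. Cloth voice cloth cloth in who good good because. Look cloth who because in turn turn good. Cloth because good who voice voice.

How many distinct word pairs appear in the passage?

33

41 tokens → 40 bigram windows in total.
Repeated bigrams (each contributes count−1 duplicates):
  who who: 3
  because look: 2
  good because: 2
  in who: 2
  who because: 2
  who good: 2
7 duplicate windows → 40 − 7 = 33 distinct.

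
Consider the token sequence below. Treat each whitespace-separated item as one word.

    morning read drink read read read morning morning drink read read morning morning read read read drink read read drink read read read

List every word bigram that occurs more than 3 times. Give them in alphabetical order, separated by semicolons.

drink read; read read

Bigram counts meeting the condition (more than 3 times):
  drink read: 4
  read read: 8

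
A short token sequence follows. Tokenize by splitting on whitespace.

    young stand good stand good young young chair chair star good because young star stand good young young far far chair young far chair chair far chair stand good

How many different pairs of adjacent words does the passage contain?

19

29 tokens → 28 bigram windows in total.
Repeated bigrams (each contributes count−1 duplicates):
  stand good: 4
  far chair: 3
  chair chair: 2
  good young: 2
  young far: 2
  young young: 2
9 duplicate windows → 28 − 9 = 19 distinct.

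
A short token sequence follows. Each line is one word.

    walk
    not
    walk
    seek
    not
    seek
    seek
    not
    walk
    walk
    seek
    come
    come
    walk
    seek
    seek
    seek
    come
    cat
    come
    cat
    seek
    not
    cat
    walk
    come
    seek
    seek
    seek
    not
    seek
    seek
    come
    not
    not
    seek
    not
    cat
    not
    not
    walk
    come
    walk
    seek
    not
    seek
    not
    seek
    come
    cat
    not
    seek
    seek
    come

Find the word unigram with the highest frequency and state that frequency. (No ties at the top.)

"seek", 19 times

Unigram frequencies (highest first):
  seek: 19
  not: 13
  come: 9
  walk: 8
  cat: 5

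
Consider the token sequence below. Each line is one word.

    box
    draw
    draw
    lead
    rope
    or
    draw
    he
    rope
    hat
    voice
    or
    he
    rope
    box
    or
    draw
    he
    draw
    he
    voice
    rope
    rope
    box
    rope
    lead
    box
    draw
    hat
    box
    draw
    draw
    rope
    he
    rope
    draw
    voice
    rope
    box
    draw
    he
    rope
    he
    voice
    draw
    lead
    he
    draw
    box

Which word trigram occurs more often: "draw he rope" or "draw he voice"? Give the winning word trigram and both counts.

"draw he rope": 2 occurrences
"draw he voice": 1 occurrence

"draw he rope" (2 vs 1)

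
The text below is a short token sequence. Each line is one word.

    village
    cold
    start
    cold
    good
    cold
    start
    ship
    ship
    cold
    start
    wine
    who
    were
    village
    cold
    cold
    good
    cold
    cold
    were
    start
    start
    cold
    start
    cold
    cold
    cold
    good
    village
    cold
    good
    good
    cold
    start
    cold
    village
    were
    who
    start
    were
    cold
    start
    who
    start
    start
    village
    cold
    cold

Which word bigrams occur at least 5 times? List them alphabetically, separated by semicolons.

cold cold; cold start

Bigram counts meeting the condition (at least 5 times):
  cold cold: 5
  cold start: 6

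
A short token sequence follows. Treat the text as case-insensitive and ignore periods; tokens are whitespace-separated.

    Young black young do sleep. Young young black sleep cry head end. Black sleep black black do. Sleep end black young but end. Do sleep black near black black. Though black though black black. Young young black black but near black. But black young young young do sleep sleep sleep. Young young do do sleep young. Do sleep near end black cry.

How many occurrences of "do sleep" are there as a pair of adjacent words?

Scanning the 61 overlapping bigram windows for "do sleep":
  position 4–5: do sleep
  position 17–18: do sleep
  position 24–25: do sleep
  position 47–48: do sleep
  position 54–55: do sleep
  position 57–58: do sleep

6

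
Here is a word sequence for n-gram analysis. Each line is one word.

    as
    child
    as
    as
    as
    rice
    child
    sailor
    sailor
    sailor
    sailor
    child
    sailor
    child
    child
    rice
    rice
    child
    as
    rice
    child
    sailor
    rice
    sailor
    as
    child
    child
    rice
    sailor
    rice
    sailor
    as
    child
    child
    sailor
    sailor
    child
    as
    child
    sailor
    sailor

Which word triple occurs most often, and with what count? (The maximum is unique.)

Trigram frequencies (highest first):
  child sailor sailor: 3
  as rice child: 2
  rice child sailor: 2
  sailor sailor sailor: 2
  sailor sailor child: 2
  child child rice: 2
  … (22 more, each ≤ 2)

"child sailor sailor", 3 times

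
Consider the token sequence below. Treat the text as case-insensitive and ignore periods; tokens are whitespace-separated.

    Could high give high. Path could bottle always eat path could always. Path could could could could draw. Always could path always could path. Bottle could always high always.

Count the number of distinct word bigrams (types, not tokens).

29 tokens → 28 bigram windows in total.
Repeated bigrams (each contributes count−1 duplicates):
  could could: 3
  path could: 3
  always could: 2
  could always: 2
  could path: 2
7 duplicate windows → 28 − 7 = 21 distinct.

21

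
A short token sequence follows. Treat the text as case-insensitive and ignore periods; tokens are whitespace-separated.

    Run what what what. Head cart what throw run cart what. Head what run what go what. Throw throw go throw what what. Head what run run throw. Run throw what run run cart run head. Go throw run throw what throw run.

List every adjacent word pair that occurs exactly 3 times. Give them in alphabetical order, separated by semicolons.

run throw; throw what; what head; what run; what throw; what what

Bigram counts meeting the condition (exactly 3 times):
  run throw: 3
  throw what: 3
  what head: 3
  what run: 3
  what throw: 3
  what what: 3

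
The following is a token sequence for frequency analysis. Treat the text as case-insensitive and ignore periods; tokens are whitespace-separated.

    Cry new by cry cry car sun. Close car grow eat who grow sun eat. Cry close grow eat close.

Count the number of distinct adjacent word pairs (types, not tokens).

20 tokens → 19 bigram windows in total.
Repeated bigrams (each contributes count−1 duplicates):
  grow eat: 2
1 duplicate windows → 19 − 1 = 18 distinct.

18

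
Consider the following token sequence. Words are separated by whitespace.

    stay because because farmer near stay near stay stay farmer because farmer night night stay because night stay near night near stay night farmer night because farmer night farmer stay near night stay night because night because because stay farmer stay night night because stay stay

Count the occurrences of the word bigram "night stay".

3

Scanning the 45 overlapping bigram windows for "night stay":
  position 14–15: night stay
  position 17–18: night stay
  position 32–33: night stay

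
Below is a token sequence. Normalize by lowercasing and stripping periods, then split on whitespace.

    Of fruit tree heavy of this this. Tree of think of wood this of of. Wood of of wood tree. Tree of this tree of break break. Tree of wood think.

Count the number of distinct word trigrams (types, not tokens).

27

31 tokens → 29 trigram windows in total.
Repeated trigrams (each contributes count−1 duplicates):
  of of wood: 2
  this tree of: 2
2 duplicate windows → 29 − 2 = 27 distinct.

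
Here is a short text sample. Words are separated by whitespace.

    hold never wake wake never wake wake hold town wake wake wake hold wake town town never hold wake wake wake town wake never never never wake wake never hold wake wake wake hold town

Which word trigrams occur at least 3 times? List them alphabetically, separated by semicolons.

Trigram counts meeting the condition (at least 3 times):
  never wake wake: 3
  wake wake hold: 3
  wake wake wake: 3

never wake wake; wake wake hold; wake wake wake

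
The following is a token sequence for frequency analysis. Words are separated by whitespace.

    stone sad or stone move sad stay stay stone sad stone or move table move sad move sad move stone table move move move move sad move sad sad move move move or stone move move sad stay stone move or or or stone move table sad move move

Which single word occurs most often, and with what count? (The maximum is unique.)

"move", 19 times

Unigram frequencies (highest first):
  move: 19
  sad: 10
  stone: 8
  or: 6
  stay: 3
  table: 3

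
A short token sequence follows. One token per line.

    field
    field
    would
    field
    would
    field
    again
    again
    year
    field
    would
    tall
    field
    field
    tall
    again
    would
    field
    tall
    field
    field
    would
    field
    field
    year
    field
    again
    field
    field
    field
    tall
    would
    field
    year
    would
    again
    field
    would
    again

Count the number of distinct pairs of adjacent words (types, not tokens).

17

39 tokens → 38 bigram windows in total.
Repeated bigrams (each contributes count−1 duplicates):
  field field: 6
  field would: 5
  would field: 5
  field tall: 3
  again field: 2
  field again: 2
  field year: 2
  tall field: 2
  … (2 more repeated)
21 duplicate windows → 38 − 21 = 17 distinct.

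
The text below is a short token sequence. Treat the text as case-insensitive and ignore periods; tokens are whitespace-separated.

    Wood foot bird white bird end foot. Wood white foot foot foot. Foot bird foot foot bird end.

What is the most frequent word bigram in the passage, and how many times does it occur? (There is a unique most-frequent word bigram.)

"foot foot", 4 times

Bigram frequencies (highest first):
  foot foot: 4
  foot bird: 3
  bird end: 2
  wood foot: 1
  bird white: 1
  white bird: 1
  … (5 more, each ≤ 1)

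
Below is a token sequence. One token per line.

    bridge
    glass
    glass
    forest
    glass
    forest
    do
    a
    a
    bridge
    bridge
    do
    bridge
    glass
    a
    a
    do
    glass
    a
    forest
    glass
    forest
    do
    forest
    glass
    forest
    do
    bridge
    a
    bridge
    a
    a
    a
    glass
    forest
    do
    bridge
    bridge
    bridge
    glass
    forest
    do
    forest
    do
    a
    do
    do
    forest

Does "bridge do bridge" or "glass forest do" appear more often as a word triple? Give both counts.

"bridge do bridge": 1 occurrence
"glass forest do": 5 occurrences

"glass forest do" (5 vs 1)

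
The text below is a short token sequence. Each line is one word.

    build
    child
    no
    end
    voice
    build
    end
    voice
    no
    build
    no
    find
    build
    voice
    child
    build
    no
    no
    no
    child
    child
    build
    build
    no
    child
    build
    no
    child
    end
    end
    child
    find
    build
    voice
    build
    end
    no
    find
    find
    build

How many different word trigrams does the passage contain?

34

40 tokens → 38 trigram windows in total.
Repeated trigrams (each contributes count−1 duplicates):
  build no child: 2
  child build no: 2
  find build voice: 2
  voice build end: 2
4 duplicate windows → 38 − 4 = 34 distinct.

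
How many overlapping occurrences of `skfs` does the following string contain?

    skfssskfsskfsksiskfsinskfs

Sliding a length-4 window over the 26 characters (23 positions):
  position 1–4: skfs
  position 6–9: skfs
  position 10–13: skfs
  position 17–20: skfs
  position 23–26: skfs

5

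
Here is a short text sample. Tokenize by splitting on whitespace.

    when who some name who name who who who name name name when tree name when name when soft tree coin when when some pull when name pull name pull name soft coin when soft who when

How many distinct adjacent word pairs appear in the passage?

37 tokens → 36 bigram windows in total.
Repeated bigrams (each contributes count−1 duplicates):
  name when: 3
  coin when: 2
  name name: 2
  name pull: 2
  name who: 2
  pull name: 2
  when name: 2
  when soft: 2
  … (2 more repeated)
11 duplicate windows → 36 − 11 = 25 distinct.

25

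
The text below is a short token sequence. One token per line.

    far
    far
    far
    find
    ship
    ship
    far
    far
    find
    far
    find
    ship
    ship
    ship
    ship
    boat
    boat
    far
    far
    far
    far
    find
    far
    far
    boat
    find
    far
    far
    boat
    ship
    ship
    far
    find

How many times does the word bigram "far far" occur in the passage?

Scanning the 32 overlapping bigram windows for "far far":
  position 1–2: far far
  position 2–3: far far
  position 7–8: far far
  position 18–19: far far
  position 19–20: far far
  position 20–21: far far
  position 23–24: far far
  position 27–28: far far

8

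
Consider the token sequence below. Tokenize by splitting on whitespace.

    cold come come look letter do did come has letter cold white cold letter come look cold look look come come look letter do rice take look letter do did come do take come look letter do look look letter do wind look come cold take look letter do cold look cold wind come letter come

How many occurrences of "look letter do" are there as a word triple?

Scanning the 54 overlapping trigram windows for "look letter do":
  position 4–6: look letter do
  position 22–24: look letter do
  position 27–29: look letter do
  position 35–37: look letter do
  position 39–41: look letter do
  position 47–49: look letter do

6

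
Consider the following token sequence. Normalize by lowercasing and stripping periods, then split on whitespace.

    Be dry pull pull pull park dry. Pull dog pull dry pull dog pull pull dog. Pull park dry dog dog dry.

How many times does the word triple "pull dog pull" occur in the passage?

Scanning the 20 overlapping trigram windows for "pull dog pull":
  position 8–10: pull dog pull
  position 12–14: pull dog pull
  position 15–17: pull dog pull

3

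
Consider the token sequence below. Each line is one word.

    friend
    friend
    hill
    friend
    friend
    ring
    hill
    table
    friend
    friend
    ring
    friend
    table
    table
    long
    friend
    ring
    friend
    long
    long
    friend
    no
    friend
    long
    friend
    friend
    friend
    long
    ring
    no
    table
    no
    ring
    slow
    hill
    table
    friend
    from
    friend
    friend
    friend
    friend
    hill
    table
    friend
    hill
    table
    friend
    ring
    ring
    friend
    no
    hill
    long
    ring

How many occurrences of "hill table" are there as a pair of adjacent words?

Scanning the 54 overlapping bigram windows for "hill table":
  position 7–8: hill table
  position 35–36: hill table
  position 43–44: hill table
  position 46–47: hill table

4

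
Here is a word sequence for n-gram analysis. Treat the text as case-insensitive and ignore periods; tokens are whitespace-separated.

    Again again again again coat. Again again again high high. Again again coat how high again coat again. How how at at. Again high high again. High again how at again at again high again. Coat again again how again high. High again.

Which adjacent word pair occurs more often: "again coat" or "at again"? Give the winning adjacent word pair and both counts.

"again coat": 4 occurrences
"at again": 3 occurrences

"again coat" (4 vs 3)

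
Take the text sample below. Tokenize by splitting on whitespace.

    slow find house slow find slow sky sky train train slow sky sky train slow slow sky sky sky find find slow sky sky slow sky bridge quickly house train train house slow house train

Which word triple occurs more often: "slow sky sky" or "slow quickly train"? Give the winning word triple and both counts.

"slow sky sky": 4 occurrences
"slow quickly train": 0 occurrences

"slow sky sky" (4 vs 0)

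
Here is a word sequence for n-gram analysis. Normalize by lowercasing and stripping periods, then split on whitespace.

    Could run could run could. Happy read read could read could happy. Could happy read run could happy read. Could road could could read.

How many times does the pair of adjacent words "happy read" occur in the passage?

Scanning the 23 overlapping bigram windows for "happy read":
  position 6–7: happy read
  position 14–15: happy read
  position 18–19: happy read

3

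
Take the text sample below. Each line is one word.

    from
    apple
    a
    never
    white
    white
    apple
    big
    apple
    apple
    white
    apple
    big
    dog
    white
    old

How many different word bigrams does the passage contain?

16 tokens → 15 bigram windows in total.
Repeated bigrams (each contributes count−1 duplicates):
  apple big: 2
  white apple: 2
2 duplicate windows → 15 − 2 = 13 distinct.

13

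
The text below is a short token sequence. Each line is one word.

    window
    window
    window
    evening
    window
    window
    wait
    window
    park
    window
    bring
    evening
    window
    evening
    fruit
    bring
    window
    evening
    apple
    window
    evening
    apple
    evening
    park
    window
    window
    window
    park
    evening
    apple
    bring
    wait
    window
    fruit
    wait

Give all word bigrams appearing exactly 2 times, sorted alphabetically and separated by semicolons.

Bigram counts meeting the condition (exactly 2 times):
  evening window: 2
  park window: 2
  wait window: 2
  window park: 2

evening window; park window; wait window; window park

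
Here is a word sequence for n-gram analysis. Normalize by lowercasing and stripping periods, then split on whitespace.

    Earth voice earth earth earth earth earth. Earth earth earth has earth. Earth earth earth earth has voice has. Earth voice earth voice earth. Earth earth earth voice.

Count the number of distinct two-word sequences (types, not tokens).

28 tokens → 27 bigram windows in total.
Repeated bigrams (each contributes count−1 duplicates):
  earth earth: 14
  earth voice: 4
  voice earth: 3
  earth has: 2
  has earth: 2
20 duplicate windows → 27 − 20 = 7 distinct.

7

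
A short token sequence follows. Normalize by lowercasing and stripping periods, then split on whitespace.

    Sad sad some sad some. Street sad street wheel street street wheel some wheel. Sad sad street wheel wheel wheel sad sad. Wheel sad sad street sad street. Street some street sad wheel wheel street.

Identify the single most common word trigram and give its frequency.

Trigram frequencies (highest first):
  wheel sad sad: 3
  some street sad: 2
  street sad street: 2
  sad street wheel: 2
  sad sad street: 2
  sad sad some: 1
  … (21 more, each ≤ 1)

"wheel sad sad", 3 times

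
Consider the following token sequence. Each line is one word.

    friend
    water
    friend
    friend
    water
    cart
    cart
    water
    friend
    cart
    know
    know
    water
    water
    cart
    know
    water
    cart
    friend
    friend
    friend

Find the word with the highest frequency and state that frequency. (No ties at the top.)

Unigram frequencies (highest first):
  friend: 7
  water: 6
  cart: 5
  know: 3

"friend", 7 times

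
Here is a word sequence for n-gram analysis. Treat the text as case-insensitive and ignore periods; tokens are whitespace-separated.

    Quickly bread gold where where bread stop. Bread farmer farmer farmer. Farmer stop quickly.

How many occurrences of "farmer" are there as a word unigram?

4

Scanning the 14 tokens for "farmer":
  position 9: farmer
  position 10: farmer
  position 11: farmer
  position 12: farmer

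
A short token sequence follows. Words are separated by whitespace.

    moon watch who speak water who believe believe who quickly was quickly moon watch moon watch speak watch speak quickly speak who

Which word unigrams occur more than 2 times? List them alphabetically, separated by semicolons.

Unigram counts meeting the condition (more than 2 times):
  moon: 3
  quickly: 3
  speak: 4
  watch: 4
  who: 4

moon; quickly; speak; watch; who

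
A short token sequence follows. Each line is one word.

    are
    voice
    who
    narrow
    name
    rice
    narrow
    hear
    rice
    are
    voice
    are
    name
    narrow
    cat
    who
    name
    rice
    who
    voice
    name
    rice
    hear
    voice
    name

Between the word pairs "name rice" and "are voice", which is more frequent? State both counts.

"name rice" (3 vs 2)

"name rice": 3 occurrences
"are voice": 2 occurrences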